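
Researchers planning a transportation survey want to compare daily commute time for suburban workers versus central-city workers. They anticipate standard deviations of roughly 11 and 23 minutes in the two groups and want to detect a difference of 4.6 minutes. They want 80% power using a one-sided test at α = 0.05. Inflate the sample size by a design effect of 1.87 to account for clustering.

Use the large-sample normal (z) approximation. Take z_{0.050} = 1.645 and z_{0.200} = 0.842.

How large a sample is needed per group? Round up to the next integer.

n = 356 per group

n = (z_α + z_β)² · (σ₁² + σ₂²) / δ²
  = (1.645 + 0.842)² · (11² + 23² = 650) / 4.6²
  = 6.1852 · 650 / 21.16
  = 190.00
Design effect: 1.87 × 190.00 = 355.30.
Round up → n = 356 per group.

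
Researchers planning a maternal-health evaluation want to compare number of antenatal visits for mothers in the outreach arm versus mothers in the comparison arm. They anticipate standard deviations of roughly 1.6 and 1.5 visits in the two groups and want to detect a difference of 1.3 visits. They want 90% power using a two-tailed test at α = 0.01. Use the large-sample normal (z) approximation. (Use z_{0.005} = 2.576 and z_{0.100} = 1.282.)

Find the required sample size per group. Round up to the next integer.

n = (z_{α/2} + z_β)² · (σ₁² + σ₂²) / δ²
  = (2.576 + 1.282)² · (1.6² + 1.5² = 4.81) / 1.3²
  = 14.8842 · 4.81 / 1.69
  = 42.36
Round up → n = 43 per group.

n = 43 per group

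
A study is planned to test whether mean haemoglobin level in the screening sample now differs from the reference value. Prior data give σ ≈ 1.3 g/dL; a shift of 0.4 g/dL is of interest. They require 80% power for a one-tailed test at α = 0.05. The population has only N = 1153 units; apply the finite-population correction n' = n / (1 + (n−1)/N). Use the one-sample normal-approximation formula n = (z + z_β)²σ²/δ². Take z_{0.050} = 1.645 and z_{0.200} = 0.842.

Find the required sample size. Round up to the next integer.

n = 62

n = (z_α + z_β)² · σ² / δ²
  = (1.645 + 0.842)² · 1.3² / 0.4²
  = 6.1852 · 1.69 / 0.16
  = 65.33
Finite-population correction (N = 1153): 65.33 / (1 + (65.33 − 1)/1153) = 61.88.
Round up → n = 62.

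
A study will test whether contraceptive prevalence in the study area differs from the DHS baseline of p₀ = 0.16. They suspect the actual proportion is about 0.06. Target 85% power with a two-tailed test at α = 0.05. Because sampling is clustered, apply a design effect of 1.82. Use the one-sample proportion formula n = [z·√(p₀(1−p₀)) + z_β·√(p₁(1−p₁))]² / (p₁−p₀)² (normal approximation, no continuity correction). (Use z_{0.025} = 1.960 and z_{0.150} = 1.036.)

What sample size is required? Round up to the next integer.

n = 170

n = [z_{α/2}·√(p₀q₀) + z_β·√(p₁q₁)]² / (p₁ − p₀)²
  = [1.960·√(0.16·0.84) + 1.036·√(0.06·0.94)]² / (-0.10)²
  = [1.960·0.3666 + 1.036·0.2375]² / 0.0100
  = [0.9646]² / 0.0100
  = 93.04
Design effect: 1.82 × 93.04 = 169.34.
Round up → n = 170.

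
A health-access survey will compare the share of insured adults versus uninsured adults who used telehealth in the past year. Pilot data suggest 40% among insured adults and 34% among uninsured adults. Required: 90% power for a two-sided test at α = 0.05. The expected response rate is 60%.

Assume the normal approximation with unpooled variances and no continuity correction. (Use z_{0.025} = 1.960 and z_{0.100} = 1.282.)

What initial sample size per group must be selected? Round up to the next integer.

n = (z_{α/2} + z_β)² · [p₁(1−p₁) + p₂(1−p₂)] / (p₁ − p₂)²
  = (1.960 + 1.282)² · (0.40·0.60 + 0.34·0.66) / (0.06)²
  = (3.242)² · (0.2400 + 0.2244) / 0.0036
  = 10.5106 · 0.4644 / 0.0036
  = 1355.86
Adjust for 60% response: 1355.86 / 0.60 = 2259.77.
Round up → n = 2260 per group.

n = 2260 per group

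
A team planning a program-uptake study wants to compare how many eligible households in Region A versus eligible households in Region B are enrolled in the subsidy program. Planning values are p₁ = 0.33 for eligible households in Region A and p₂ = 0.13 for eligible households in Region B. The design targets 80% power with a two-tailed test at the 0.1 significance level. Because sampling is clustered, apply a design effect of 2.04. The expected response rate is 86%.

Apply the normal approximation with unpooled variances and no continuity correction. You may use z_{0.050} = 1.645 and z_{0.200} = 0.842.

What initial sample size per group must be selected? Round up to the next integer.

n = (z_{α/2} + z_β)² · [p₁(1−p₁) + p₂(1−p₂)] / (p₁ − p₂)²
  = (1.645 + 0.842)² · (0.33·0.67 + 0.13·0.87) / (0.20)²
  = (2.487)² · (0.2211 + 0.1131) / 0.0400
  = 6.1852 · 0.3342 / 0.0400
  = 51.68
Design effect: 2.04 × 51.68 = 105.42.
Adjust for 86% response: 105.42 / 0.86 = 122.58.
Round up → n = 123 per group.

n = 123 per group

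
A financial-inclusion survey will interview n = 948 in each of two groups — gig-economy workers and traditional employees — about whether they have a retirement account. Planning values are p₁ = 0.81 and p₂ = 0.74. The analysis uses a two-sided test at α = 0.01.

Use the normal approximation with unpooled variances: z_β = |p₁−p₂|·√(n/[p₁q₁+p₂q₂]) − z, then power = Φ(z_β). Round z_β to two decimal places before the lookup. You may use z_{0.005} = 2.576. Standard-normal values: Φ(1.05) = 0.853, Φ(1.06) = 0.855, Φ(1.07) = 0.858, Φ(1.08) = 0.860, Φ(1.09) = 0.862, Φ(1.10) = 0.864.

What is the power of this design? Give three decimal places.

z_β = |p₁−p₂|·√(n/[p₁q₁+p₂q₂]) − z_{α/2}
    = 0.07 · √(948/0.3463) − 2.576
    = 0.07 · 52.3212 − 2.576
    = 3.6625 − 2.576 = 1.0865 → 1.09
Power = Φ(1.09) = 0.862.

Power ≈ 0.862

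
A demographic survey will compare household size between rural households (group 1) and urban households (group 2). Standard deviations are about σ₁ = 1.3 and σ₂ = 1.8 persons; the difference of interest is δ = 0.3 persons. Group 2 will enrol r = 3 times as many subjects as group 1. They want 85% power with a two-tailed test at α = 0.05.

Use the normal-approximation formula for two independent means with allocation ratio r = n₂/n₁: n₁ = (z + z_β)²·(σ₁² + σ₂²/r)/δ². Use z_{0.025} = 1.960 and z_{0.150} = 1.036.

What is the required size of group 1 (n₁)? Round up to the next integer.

n₁ = 277

n₁ = (z_{α/2} + z_β)² · (σ₁² + σ₂²/r) / δ²
   = (1.960 + 1.036)² · (1.3² + 1.8²/3) / 0.3²
   = 8.9760 · (1.69 + 1.08) / 0.09
   = 8.9760 · 2.77 / 0.09
   = 276.26
Round up → n₁ = 277; n₂ = r·n₁ = 3 × 277 = 831.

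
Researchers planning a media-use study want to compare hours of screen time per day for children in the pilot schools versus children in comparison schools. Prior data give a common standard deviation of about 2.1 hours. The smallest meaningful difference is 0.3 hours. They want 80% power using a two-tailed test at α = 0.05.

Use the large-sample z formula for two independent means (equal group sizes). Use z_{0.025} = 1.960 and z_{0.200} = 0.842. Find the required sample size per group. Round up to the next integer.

n = 770 per group

n = (z_{α/2} + z_β)² · (σ₁² + σ₂²) / δ²
  = (1.960 + 0.842)² · (2·2.1² = 8.82) / 0.3²
  = 7.8512 · 8.82 / 0.09
  = 769.42
Round up → n = 770 per group.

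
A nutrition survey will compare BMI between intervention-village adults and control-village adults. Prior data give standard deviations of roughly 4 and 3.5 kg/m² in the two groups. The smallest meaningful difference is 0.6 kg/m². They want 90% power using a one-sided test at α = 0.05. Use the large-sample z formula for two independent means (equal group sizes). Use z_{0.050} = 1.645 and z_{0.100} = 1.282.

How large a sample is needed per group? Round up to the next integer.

n = (z_α + z_β)² · (σ₁² + σ₂²) / δ²
  = (1.645 + 1.282)² · (4² + 3.5² = 28.25) / 0.6²
  = 8.5673 · 28.25 / 0.36
  = 672.30
Round up → n = 673 per group.

n = 673 per group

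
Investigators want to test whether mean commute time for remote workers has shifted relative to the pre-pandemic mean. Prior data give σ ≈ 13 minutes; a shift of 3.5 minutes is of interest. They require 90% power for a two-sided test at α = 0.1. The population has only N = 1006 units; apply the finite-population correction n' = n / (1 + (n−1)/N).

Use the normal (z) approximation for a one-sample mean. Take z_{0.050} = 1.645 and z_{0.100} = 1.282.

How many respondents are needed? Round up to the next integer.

n = 106

n = (z_{α/2} + z_β)² · σ² / δ²
  = (1.645 + 1.282)² · 13² / 3.5²
  = 8.5673 · 169 / 12.25
  = 118.19
Finite-population correction (N = 1006): 118.19 / (1 + (118.19 − 1)/1006) = 105.86.
Round up → n = 106.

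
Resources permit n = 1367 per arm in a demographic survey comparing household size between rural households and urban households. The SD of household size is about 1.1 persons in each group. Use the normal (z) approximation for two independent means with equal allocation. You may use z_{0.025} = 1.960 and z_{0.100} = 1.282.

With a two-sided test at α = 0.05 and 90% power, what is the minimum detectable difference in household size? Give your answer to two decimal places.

Minimum detectable difference ≈ 0.14 persons

δ = (z_{α/2} + z_β) · √((σ₁²+σ₂²)/n)
  = (1.960 + 1.282) · √(2.42/1367)
  = 3.242 · √0.00177
  = 3.242 · 0.0421
  = 0.1364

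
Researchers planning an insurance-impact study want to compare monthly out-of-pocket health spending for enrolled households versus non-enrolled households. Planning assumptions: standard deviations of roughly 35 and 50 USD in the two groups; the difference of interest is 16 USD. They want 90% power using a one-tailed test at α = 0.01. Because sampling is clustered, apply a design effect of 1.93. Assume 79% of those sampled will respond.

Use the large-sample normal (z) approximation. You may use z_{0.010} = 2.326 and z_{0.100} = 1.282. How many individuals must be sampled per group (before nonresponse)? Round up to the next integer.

n = (z_α + z_β)² · (σ₁² + σ₂²) / δ²
  = (2.326 + 1.282)² · (35² + 50² = 3725) / 16²
  = 13.0177 · 3725 / 256
  = 189.42
Design effect: 1.93 × 189.42 = 365.58.
Adjust for 79% response: 365.58 / 0.79 = 462.75.
Round up → n = 463 per group.

n = 463 per group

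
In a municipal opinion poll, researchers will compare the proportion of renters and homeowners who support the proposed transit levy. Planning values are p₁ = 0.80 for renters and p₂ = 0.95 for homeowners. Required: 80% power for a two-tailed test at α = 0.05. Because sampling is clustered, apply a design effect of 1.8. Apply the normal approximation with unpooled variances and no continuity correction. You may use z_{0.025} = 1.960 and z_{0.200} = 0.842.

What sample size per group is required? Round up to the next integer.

n = (z_{α/2} + z_β)² · [p₁(1−p₁) + p₂(1−p₂)] / (p₁ − p₂)²
  = (1.960 + 0.842)² · (0.80·0.20 + 0.95·0.05) / (-0.15)²
  = (2.802)² · (0.1600 + 0.0475) / 0.0225
  = 7.8512 · 0.2075 / 0.0225
  = 72.41
Design effect: 1.8 × 72.41 = 130.33.
Round up → n = 131 per group.

n = 131 per group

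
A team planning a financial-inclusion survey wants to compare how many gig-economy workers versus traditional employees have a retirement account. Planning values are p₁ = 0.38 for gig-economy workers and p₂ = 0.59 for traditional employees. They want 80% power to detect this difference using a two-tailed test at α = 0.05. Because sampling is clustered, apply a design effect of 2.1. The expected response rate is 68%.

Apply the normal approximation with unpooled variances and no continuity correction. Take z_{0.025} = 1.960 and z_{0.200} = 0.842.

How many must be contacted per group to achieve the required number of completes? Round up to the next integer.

n = (z_{α/2} + z_β)² · [p₁(1−p₁) + p₂(1−p₂)] / (p₁ − p₂)²
  = (1.960 + 0.842)² · (0.38·0.62 + 0.59·0.41) / (-0.21)²
  = (2.802)² · (0.2356 + 0.2419) / 0.0441
  = 7.8512 · 0.4775 / 0.0441
  = 85.01
Design effect: 2.1 × 85.01 = 178.52.
Adjust for 68% response: 178.52 / 0.68 = 262.53.
Round up → n = 263 per group.

n = 263 per group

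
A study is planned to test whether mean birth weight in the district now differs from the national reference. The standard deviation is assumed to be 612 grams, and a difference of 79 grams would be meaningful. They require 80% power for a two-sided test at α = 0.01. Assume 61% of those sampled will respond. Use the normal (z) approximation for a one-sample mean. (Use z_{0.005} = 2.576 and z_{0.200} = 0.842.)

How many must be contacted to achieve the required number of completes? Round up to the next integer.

n = (z_{α/2} + z_β)² · σ² / δ²
  = (2.576 + 0.842)² · 612² / 79²
  = 11.6827 · 374544 / 6241
  = 701.12
Adjust for 61% response: 701.12 / 0.61 = 1149.38.
Round up → n = 1150.

n = 1150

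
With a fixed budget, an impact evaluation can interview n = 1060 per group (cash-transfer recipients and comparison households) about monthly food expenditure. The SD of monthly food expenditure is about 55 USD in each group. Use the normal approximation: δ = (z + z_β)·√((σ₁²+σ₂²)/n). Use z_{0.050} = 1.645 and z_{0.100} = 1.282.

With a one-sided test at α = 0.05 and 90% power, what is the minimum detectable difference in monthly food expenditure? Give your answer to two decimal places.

Minimum detectable difference ≈ 6.99 USD

δ = (z_α + z_β) · √((σ₁²+σ₂²)/n)
  = (1.645 + 1.282) · √(6050/1060)
  = 2.927 · √5.7075
  = 2.927 · 2.3890
  = 6.9927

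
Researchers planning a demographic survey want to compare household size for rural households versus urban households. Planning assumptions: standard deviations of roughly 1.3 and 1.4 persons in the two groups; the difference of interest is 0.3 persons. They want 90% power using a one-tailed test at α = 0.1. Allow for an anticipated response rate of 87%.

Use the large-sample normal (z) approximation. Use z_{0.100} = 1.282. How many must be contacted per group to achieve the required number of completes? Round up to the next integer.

n = 307 per group

n = (z_α + z_β)² · (σ₁² + σ₂²) / δ²
  = (1.282 + 1.282)² · (1.3² + 1.4² = 3.65) / 0.3²
  = 6.5741 · 3.65 / 0.09
  = 266.62
Adjust for 87% response: 266.62 / 0.87 = 306.46.
Round up → n = 307 per group.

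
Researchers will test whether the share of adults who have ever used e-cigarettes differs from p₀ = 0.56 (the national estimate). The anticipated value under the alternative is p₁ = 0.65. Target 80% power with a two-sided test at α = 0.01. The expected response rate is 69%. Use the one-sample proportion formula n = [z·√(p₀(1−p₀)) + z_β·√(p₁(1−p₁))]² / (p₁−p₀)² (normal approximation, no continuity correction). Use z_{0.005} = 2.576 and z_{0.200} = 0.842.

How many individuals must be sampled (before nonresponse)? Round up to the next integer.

n = [z_{α/2}·√(p₀q₀) + z_β·√(p₁q₁)]² / (p₁ − p₀)²
  = [2.576·√(0.56·0.44) + 0.842·√(0.65·0.35)]² / (0.09)²
  = [2.576·0.4964 + 0.842·0.4770]² / 0.0081
  = [1.6803]² / 0.0081
  = 348.57
Adjust for 69% response: 348.57 / 0.69 = 505.17.
Round up → n = 506.

n = 506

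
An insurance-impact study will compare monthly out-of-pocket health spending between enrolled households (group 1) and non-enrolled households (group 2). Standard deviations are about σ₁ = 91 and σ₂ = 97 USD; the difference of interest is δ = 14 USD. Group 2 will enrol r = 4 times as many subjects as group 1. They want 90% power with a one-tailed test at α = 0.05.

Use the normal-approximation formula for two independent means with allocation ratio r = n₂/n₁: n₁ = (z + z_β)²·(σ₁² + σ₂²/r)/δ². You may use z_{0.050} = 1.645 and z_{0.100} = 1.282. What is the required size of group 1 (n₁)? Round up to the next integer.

n₁ = (z_α + z_β)² · (σ₁² + σ₂²/r) / δ²
   = (1.645 + 1.282)² · (91² + 97²/4) / 14²
   = 8.5673 · (8281 + 2352.2) / 196
   = 8.5673 · 10633.2 / 196
   = 464.79
Round up → n₁ = 465; n₂ = r·n₁ = 4 × 465 = 1860.

n₁ = 465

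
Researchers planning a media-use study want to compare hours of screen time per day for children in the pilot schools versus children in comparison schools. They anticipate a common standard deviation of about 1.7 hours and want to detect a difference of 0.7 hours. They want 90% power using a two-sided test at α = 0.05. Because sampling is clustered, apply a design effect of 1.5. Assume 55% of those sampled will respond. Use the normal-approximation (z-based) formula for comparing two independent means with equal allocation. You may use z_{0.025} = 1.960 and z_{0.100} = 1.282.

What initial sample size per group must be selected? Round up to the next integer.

n = 339 per group

n = (z_{α/2} + z_β)² · (σ₁² + σ₂²) / δ²
  = (1.960 + 1.282)² · (2·1.7² = 5.78) / 0.7²
  = 10.5106 · 5.78 / 0.49
  = 123.98
Design effect: 1.5 × 123.98 = 185.97.
Adjust for 55% response: 185.97 / 0.55 = 338.13.
Round up → n = 339 per group.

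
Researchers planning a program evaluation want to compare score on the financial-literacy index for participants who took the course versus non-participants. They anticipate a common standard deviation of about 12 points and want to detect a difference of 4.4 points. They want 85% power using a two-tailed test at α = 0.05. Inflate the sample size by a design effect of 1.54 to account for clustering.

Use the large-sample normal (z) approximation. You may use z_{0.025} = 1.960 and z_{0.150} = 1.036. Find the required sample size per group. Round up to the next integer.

n = 206 per group

n = (z_{α/2} + z_β)² · (σ₁² + σ₂²) / δ²
  = (1.960 + 1.036)² · (2·12² = 288) / 4.4²
  = 8.9760 · 288 / 19.36
  = 133.53
Design effect: 1.54 × 133.53 = 205.63.
Round up → n = 206 per group.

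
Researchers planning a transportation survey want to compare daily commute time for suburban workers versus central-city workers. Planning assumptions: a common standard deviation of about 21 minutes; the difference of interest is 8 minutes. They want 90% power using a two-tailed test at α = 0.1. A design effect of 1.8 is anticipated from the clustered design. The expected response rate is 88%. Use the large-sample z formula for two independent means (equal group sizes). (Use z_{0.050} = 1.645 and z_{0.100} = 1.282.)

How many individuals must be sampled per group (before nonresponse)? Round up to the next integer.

n = (z_{α/2} + z_β)² · (σ₁² + σ₂²) / δ²
  = (1.645 + 1.282)² · (2·21² = 882) / 8²
  = 8.5673 · 882 / 64
  = 118.07
Design effect: 1.8 × 118.07 = 212.52.
Adjust for 88% response: 212.52 / 0.88 = 241.50.
Round up → n = 242 per group.

n = 242 per group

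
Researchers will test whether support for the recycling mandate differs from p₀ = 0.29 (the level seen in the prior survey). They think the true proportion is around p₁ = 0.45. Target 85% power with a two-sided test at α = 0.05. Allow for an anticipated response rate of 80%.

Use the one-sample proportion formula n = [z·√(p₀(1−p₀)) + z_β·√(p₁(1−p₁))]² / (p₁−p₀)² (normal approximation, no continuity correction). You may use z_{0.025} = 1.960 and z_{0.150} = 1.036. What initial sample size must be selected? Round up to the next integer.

n = 97

n = [z_{α/2}·√(p₀q₀) + z_β·√(p₁q₁)]² / (p₁ − p₀)²
  = [1.960·√(0.29·0.71) + 1.036·√(0.45·0.55)]² / (0.16)²
  = [1.960·0.4538 + 1.036·0.4975]² / 0.0256
  = [1.4048]² / 0.0256
  = 77.09
Adjust for 80% response: 77.09 / 0.80 = 96.36.
Round up → n = 97.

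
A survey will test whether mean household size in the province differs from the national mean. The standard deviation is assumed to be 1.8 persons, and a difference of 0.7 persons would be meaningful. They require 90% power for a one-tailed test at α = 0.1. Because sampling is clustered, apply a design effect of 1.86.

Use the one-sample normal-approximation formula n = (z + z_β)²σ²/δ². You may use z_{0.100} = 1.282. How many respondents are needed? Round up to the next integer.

n = 81

n = (z_α + z_β)² · σ² / δ²
  = (1.282 + 1.282)² · 1.8² / 0.7²
  = 6.5741 · 3.24 / 0.49
  = 43.47
Design effect: 1.86 × 43.47 = 80.85.
Round up → n = 81.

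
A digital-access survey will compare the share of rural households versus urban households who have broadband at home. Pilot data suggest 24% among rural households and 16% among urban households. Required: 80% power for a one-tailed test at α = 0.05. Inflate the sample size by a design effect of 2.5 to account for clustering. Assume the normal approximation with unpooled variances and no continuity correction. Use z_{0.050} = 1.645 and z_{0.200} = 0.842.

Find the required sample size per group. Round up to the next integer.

n = (z_α + z_β)² · [p₁(1−p₁) + p₂(1−p₂)] / (p₁ − p₂)²
  = (1.645 + 0.842)² · (0.24·0.76 + 0.16·0.84) / (0.08)²
  = (2.487)² · (0.1824 + 0.1344) / 0.0064
  = 6.1852 · 0.3168 / 0.0064
  = 306.17
Design effect: 2.5 × 306.17 = 765.41.
Round up → n = 766 per group.

n = 766 per group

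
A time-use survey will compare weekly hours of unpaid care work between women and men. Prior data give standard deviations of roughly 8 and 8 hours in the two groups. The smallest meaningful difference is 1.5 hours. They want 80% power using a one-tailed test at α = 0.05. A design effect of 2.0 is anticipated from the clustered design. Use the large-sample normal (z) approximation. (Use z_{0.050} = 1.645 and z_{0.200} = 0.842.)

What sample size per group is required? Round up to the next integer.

n = (z_α + z_β)² · (σ₁² + σ₂²) / δ²
  = (1.645 + 0.842)² · (8² + 8² = 128) / 1.5²
  = 6.1852 · 128 / 2.25
  = 351.87
Design effect: 2.0 × 351.87 = 703.73.
Round up → n = 704 per group.

n = 704 per group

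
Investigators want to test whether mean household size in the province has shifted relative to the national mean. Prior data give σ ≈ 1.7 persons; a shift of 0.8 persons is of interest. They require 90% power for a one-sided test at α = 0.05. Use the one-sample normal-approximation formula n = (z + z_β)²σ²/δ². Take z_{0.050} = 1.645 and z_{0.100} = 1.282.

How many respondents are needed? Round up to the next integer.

n = (z_α + z_β)² · σ² / δ²
  = (1.645 + 1.282)² · 1.7² / 0.8²
  = 8.5673 · 2.89 / 0.64
  = 38.69
Round up → n = 39.

n = 39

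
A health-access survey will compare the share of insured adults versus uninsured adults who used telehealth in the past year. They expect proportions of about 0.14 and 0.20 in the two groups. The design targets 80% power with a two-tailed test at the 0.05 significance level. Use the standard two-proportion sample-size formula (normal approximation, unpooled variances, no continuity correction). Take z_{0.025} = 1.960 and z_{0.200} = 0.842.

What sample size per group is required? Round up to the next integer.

n = 612 per group

n = (z_{α/2} + z_β)² · [p₁(1−p₁) + p₂(1−p₂)] / (p₁ − p₂)²
  = (1.960 + 0.842)² · (0.14·0.86 + 0.20·0.80) / (-0.06)²
  = (2.802)² · (0.1204 + 0.1600) / 0.0036
  = 7.8512 · 0.2804 / 0.0036
  = 611.52
Round up → n = 612 per group.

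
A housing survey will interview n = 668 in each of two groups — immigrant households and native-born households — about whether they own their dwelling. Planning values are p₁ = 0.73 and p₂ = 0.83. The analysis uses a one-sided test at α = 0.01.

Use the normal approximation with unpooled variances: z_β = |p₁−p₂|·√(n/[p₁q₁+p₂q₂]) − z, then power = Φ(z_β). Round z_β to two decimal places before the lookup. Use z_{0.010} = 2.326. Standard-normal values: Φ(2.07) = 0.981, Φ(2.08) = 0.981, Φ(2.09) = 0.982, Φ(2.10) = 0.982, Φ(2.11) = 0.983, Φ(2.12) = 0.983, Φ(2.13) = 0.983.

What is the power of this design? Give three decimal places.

Power ≈ 0.983

z_β = |p₁−p₂|·√(n/[p₁q₁+p₂q₂]) − z_α
    = 0.10 · √(668/0.3382) − 2.326
    = 0.10 · 44.4428 − 2.326
    = 4.4443 − 2.326 = 2.1183 → 2.12
Power = Φ(2.12) = 0.983.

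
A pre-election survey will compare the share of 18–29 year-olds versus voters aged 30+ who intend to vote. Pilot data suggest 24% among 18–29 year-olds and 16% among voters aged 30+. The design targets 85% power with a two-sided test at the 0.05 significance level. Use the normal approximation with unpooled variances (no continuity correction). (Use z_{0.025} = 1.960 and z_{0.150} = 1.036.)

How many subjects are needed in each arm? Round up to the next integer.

n = (z_{α/2} + z_β)² · [p₁(1−p₁) + p₂(1−p₂)] / (p₁ − p₂)²
  = (1.960 + 1.036)² · (0.24·0.76 + 0.16·0.84) / (0.08)²
  = (2.996)² · (0.1824 + 0.1344) / 0.0064
  = 8.9760 · 0.3168 / 0.0064
  = 444.31
Round up → n = 445 per group.

n = 445 per group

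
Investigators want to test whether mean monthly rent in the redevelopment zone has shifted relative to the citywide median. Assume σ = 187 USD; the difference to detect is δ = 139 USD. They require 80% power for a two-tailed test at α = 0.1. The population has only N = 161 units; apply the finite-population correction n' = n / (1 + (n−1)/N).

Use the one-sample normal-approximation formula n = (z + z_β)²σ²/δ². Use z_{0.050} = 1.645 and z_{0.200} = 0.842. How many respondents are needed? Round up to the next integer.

n = (z_{α/2} + z_β)² · σ² / δ²
  = (1.645 + 0.842)² · 187² / 139²
  = 6.1852 · 34969 / 19321
  = 11.19
Finite-population correction (N = 161): 11.19 / (1 + (11.19 − 1)/161) = 10.53.
Round up → n = 11.

n = 11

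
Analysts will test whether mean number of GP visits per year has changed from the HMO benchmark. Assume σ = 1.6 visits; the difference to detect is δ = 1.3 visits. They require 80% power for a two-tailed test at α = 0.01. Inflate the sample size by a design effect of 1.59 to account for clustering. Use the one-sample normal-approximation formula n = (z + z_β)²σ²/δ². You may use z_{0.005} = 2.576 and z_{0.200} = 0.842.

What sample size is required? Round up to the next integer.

n = (z_{α/2} + z_β)² · σ² / δ²
  = (2.576 + 0.842)² · 1.6² / 1.3²
  = 11.6827 · 2.56 / 1.69
  = 17.70
Design effect: 1.59 × 17.70 = 28.14.
Round up → n = 29.

n = 29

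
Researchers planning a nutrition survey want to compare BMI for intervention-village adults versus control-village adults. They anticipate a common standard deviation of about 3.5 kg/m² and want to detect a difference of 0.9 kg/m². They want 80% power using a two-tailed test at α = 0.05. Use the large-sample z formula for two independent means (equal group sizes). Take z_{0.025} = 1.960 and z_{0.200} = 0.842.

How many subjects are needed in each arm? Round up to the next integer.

n = 238 per group

n = (z_{α/2} + z_β)² · (σ₁² + σ₂²) / δ²
  = (1.960 + 0.842)² · (2·3.5² = 24.5) / 0.9²
  = 7.8512 · 24.5 / 0.81
  = 237.47
Round up → n = 238 per group.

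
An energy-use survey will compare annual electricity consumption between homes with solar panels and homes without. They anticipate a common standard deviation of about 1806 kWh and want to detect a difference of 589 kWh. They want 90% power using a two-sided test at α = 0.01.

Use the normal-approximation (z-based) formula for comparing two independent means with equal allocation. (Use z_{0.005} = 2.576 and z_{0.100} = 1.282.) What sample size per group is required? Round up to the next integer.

n = (z_{α/2} + z_β)² · (σ₁² + σ₂²) / δ²
  = (2.576 + 1.282)² · (2·1806² = 6523272) / 589²
  = 14.8842 · 6523272 / 346921
  = 279.87
Round up → n = 280 per group.

n = 280 per group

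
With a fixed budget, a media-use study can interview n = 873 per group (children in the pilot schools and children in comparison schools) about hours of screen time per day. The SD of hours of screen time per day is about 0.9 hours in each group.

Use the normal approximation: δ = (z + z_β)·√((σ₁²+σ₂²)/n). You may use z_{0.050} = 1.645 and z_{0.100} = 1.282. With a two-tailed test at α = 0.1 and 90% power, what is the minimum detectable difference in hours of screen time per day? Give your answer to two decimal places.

Minimum detectable difference ≈ 0.13 hours

δ = (z_{α/2} + z_β) · √((σ₁²+σ₂²)/n)
  = (1.645 + 1.282) · √(1.62/873)
  = 2.927 · √0.00186
  = 2.927 · 0.0431
  = 0.1261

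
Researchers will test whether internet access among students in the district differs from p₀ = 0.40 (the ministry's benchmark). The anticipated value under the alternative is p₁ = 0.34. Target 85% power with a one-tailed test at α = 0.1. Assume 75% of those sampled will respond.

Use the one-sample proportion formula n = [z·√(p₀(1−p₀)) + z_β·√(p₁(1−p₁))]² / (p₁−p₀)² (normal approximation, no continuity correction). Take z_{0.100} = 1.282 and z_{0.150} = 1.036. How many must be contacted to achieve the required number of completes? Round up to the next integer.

n = [z_α·√(p₀q₀) + z_β·√(p₁q₁)]² / (p₁ − p₀)²
  = [1.282·√(0.40·0.60) + 1.036·√(0.34·0.66)]² / (-0.06)²
  = [1.282·0.4899 + 1.036·0.4737]² / 0.0036
  = [1.1188]² / 0.0036
  = 347.71
Adjust for 75% response: 347.71 / 0.75 = 463.61.
Round up → n = 464.

n = 464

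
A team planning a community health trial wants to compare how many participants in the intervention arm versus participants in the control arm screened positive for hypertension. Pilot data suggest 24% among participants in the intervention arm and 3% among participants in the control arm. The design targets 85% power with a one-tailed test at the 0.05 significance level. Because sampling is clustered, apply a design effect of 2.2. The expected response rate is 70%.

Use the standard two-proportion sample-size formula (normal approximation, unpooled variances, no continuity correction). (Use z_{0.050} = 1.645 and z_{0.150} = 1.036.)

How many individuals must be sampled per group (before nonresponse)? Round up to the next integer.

n = 109 per group

n = (z_α + z_β)² · [p₁(1−p₁) + p₂(1−p₂)] / (p₁ − p₂)²
  = (1.645 + 1.036)² · (0.24·0.76 + 0.03·0.97) / (0.21)²
  = (2.681)² · (0.1824 + 0.0291) / 0.0441
  = 7.1878 · 0.2115 / 0.0441
  = 34.47
Design effect: 2.2 × 34.47 = 75.84.
Adjust for 70% response: 75.84 / 0.70 = 108.34.
Round up → n = 109 per group.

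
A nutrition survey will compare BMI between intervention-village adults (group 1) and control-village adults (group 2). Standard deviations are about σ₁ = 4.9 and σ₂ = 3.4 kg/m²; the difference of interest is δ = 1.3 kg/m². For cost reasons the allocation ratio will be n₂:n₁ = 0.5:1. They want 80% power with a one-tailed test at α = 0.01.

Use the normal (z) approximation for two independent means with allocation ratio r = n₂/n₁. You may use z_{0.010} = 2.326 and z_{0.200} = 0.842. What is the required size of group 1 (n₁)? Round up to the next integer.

n₁ = 280

n₁ = (z_α + z_β)² · (σ₁² + σ₂²/r) / δ²
   = (2.326 + 0.842)² · (4.9² + 3.4²/0.5) / 1.3²
   = 10.0362 · (24.01 + 23.12) / 1.69
   = 10.0362 · 47.13 / 1.69
   = 279.89
Round up → n₁ = 280; n₂ = r·n₁ = 0.5 × 280 = 140.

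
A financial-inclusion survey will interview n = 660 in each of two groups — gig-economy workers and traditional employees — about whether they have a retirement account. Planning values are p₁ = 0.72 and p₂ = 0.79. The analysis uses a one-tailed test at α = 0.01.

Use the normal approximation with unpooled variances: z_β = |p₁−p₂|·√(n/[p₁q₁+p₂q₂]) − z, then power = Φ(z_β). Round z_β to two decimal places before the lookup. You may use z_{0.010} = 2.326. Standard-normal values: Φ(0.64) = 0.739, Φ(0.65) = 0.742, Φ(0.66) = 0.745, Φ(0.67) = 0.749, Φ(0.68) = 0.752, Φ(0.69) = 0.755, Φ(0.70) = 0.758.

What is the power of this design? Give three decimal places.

Power ≈ 0.739

z_β = |p₁−p₂|·√(n/[p₁q₁+p₂q₂]) − z_α
    = 0.07 · √(660/0.3675) − 2.326
    = 0.07 · 42.3783 − 2.326
    = 2.9665 − 2.326 = 0.6405 → 0.64
Power = Φ(0.64) = 0.739.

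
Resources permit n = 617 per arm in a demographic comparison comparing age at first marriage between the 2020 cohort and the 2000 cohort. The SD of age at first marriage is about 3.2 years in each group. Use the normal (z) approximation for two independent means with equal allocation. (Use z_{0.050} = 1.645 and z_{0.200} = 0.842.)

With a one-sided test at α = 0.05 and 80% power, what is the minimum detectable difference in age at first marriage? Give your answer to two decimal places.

Minimum detectable difference ≈ 0.45 years

δ = (z_α + z_β) · √((σ₁²+σ₂²)/n)
  = (1.645 + 0.842) · √(20.48/617)
  = 2.487 · √0.03319
  = 2.487 · 0.1822
  = 0.4531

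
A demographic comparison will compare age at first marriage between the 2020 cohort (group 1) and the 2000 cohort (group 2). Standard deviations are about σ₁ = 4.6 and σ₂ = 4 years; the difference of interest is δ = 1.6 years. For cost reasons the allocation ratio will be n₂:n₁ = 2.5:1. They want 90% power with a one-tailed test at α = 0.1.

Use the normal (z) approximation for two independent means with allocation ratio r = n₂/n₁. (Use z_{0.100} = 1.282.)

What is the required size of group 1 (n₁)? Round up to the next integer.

n₁ = 71

n₁ = (z_α + z_β)² · (σ₁² + σ₂²/r) / δ²
   = (1.282 + 1.282)² · (4.6² + 4²/2.5) / 1.6²
   = 6.5741 · (21.16 + 6.4) / 2.56
   = 6.5741 · 27.56 / 2.56
   = 70.77
Round up → n₁ = 71; n₂ = r·n₁ = 2.5 × 71 = 178.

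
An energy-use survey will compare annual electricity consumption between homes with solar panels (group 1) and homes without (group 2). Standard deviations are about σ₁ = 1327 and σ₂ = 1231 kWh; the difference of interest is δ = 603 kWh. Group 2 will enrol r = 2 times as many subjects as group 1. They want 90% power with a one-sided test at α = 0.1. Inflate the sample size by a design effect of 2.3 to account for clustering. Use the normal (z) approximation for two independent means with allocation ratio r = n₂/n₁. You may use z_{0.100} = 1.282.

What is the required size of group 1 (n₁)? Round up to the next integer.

n₁ = (z_α + z_β)² · (σ₁² + σ₂²/r) / δ²
   = (1.282 + 1.282)² · (1327² + 1231²/2) / 603²
   = 6.5741 · (1760929 + 757680.5) / 363609
   = 6.5741 · 2518609.5 / 363609
   = 45.54
Design effect: 2.3 × 45.54 = 104.73.
Round up → n₁ = 105; n₂ = r·n₁ = 2 × 105 = 210.

n₁ = 105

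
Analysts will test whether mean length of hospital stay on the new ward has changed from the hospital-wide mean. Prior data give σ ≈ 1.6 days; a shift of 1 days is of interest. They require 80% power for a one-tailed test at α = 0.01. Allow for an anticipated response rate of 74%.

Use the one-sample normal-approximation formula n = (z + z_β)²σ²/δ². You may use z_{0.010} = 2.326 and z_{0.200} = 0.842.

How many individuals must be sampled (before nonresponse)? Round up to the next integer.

n = (z_α + z_β)² · σ² / δ²
  = (2.326 + 0.842)² · 1.6² / 1²
  = 10.0362 · 2.56 / 1
  = 25.69
Adjust for 74% response: 25.69 / 0.74 = 34.72.
Round up → n = 35.

n = 35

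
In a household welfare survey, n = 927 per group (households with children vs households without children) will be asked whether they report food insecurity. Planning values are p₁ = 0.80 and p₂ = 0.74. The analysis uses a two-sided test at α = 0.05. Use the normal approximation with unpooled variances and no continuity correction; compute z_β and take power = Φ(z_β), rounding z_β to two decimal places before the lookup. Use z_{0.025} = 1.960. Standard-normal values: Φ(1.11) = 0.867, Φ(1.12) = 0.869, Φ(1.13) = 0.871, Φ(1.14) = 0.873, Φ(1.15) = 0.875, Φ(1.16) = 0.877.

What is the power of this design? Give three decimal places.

z_β = |p₁−p₂|·√(n/[p₁q₁+p₂q₂]) − z_{α/2}
    = 0.06 · √(927/0.3524) − 1.960
    = 0.06 · 51.2887 − 1.960
    = 3.0773 − 1.960 = 1.1173 → 1.12
Power = Φ(1.12) = 0.869.

Power ≈ 0.869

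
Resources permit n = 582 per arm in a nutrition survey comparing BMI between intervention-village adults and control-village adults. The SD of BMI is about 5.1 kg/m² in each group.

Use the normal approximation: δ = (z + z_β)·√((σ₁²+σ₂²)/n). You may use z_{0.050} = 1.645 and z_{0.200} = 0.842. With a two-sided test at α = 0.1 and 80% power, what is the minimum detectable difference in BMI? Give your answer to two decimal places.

δ = (z_{α/2} + z_β) · √((σ₁²+σ₂²)/n)
  = (1.645 + 0.842) · √(52.02/582)
  = 2.487 · √0.08938
  = 2.487 · 0.2990
  = 0.7435

Minimum detectable difference ≈ 0.74 kg/m²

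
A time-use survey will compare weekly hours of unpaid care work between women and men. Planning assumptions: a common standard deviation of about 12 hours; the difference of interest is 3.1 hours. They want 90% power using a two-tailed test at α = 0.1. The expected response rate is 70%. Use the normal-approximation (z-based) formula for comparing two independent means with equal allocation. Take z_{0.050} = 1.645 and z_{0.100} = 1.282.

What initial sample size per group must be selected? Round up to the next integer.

n = (z_{α/2} + z_β)² · (σ₁² + σ₂²) / δ²
  = (1.645 + 1.282)² · (2·12² = 288) / 3.1²
  = 8.5673 · 288 / 9.61
  = 256.75
Adjust for 70% response: 256.75 / 0.70 = 366.79.
Round up → n = 367 per group.

n = 367 per group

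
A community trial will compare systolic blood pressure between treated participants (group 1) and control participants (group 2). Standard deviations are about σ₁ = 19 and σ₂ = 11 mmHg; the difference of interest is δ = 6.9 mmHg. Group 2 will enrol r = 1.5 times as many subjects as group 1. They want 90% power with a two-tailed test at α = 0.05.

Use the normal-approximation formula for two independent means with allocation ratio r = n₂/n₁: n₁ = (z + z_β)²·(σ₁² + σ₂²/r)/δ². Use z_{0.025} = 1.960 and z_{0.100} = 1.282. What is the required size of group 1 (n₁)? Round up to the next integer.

n₁ = 98

n₁ = (z_{α/2} + z_β)² · (σ₁² + σ₂²/r) / δ²
   = (1.960 + 1.282)² · (19² + 11²/1.5) / 6.9²
   = 10.5106 · (361 + 80.6667) / 47.61
   = 10.5106 · 441.6667 / 47.61
   = 97.50
Round up → n₁ = 98; n₂ = r·n₁ = 1.5 × 98 = 147.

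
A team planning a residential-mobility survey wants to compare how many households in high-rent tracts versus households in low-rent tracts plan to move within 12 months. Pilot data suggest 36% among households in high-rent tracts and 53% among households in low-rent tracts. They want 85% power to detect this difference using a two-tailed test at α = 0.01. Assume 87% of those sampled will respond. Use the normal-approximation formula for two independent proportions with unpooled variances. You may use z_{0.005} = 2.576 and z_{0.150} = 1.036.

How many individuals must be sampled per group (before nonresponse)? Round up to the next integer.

n = (z_{α/2} + z_β)² · [p₁(1−p₁) + p₂(1−p₂)] / (p₁ − p₂)²
  = (2.576 + 1.036)² · (0.36·0.64 + 0.53·0.47) / (-0.17)²
  = (3.612)² · (0.2304 + 0.2491) / 0.0289
  = 13.0465 · 0.4795 / 0.0289
  = 216.46
Adjust for 87% response: 216.46 / 0.87 = 248.81.
Round up → n = 249 per group.

n = 249 per group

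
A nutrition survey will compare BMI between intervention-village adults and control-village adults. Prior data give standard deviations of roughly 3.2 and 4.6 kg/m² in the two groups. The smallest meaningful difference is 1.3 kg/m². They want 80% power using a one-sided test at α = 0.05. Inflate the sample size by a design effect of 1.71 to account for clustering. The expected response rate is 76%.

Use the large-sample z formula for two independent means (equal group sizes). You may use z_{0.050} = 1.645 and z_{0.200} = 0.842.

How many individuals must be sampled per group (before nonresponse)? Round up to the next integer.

n = (z_α + z_β)² · (σ₁² + σ₂²) / δ²
  = (1.645 + 0.842)² · (3.2² + 4.6² = 31.4) / 1.3²
  = 6.1852 · 31.4 / 1.69
  = 114.92
Design effect: 1.71 × 114.92 = 196.51.
Adjust for 76% response: 196.51 / 0.76 = 258.57.
Round up → n = 259 per group.

n = 259 per group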